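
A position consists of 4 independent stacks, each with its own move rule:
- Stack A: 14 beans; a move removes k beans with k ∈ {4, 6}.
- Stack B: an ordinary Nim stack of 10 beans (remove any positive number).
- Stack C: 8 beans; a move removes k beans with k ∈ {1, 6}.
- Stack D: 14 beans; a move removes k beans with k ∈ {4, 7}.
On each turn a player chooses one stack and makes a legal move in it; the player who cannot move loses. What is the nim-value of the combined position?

Build the Grundy sequence for stack A with g(k) = mex{g(k−s) : s ∈ {4, 6}, s ≤ k}:
g(0) = mex{} = 0
g(1) = mex{} = 0
g(2) = mex{} = 0
g(3) = mex{} = 0
g(4) = mex{0} = 1
g(5) = mex{0} = 1
g(6) = mex{0} = 1
g(7) = mex{0} = 1
g(8) = mex{0,1} = 2
g(9) = mex{0,1} = 2
g(10) = mex{1} = 0
g(11) = mex{1} = 0
g(12) = mex{1,2} = 0
g(13) = mex{1,2} = 0
g(14) = mex{0,2} = 1
So g(14) = 1.
Stack B is a plain Nim stack of size 10, so its Grundy value is 10.
For stack C, compute g(0), g(1), … with moves {1, 6}:
k:     0  1  2  3  4  5  6  7  8
g(k):  0  1  0  1  0  1  2  0  1
So g(8) = 1.
For stack D, compute g(0), g(1), … with moves {4, 7}:
g(0) = mex{} = 0
g(1) = mex{} = 0
g(2) = mex{} = 0
g(3) = mex{} = 0
g(4) = mex{0} = 1
g(5) = mex{0} = 1
g(6) = mex{0} = 1
g(7) = mex{0} = 1
g(8) = mex{0,1} = 2
g(9) = mex{0,1} = 2
g(10) = mex{0,1} = 2
g(11) = mex{1} = 0
g(12) = mex{1,2} = 0
g(13) = mex{1,2} = 0
g(14) = mex{1,2} = 0
So g(14) = 0.
The value of a disjunctive sum is the nim-sum of the parts.
Combined value = 1 ⊕ 10 ⊕ 1 ⊕ 0 = 10.

10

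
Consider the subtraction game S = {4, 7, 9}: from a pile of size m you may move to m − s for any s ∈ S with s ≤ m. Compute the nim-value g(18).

1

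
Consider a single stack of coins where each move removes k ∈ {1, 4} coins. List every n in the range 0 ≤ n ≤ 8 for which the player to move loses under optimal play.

0, 2, 5, 7

Grundy values for subtraction set {1, 4}:
g(0) = mex{} = 0
g(1) = mex{0} = 1
g(2) = mex{1} = 0
g(3) = mex{0} = 1
g(4) = mex{0,1} = 2
g(5) = mex{1,2} = 0
g(6) = mex{0} = 1
g(7) = mex{1} = 0
g(8) = mex{0,2} = 1
The P-positions (g = 0) in 0..8 are 0, 2, 5, 7.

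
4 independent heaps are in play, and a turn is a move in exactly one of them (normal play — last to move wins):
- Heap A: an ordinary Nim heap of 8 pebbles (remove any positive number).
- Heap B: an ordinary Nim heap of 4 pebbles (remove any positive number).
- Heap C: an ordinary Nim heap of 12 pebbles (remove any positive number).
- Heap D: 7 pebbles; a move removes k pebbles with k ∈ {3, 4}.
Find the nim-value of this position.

0

Heap A is a plain Nim heap of size 8, so its Grundy value is 8.
Heap B is a plain Nim heap of size 4, so its Grundy value is 4.
Heap C is a plain Nim heap of size 12, so its Grundy value is 12.
Build the Grundy sequence for heap D with g(k) = mex{g(k−s) : s ∈ {3, 4}, s ≤ k}:
k:     0  1  2  3  4  5  6  7
g(k):  0  0  0  1  1  1  2  0
So g(7) = 0.
By the Sprague-Grundy theorem, the Grundy value of a sum of independent games is the XOR of the component values.
Combined value = 8 ⊕ 4 ⊕ 12 ⊕ 0 = 0.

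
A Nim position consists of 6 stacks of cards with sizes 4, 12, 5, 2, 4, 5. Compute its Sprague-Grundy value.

Compute the nim-sum pairwise:
4 ^ 12 = 8
8 ^ 5 = 13
13 ^ 2 = 15
15 ^ 4 = 11
11 ^ 5 = 14

14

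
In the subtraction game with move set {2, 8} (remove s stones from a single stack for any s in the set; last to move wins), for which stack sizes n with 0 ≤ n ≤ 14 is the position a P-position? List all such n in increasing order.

0, 1, 4, 5, 10, 11, 14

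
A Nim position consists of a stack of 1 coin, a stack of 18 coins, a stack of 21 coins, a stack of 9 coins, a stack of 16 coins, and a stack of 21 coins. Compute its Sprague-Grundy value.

10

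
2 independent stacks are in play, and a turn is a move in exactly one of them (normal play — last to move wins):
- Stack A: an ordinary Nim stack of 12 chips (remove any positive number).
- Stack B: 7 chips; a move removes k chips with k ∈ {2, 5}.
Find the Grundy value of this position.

Stack A is a plain Nim stack of size 12, so its Grundy value is 12.
Build the Grundy sequence for stack B with g(k) = mex{g(k−s) : s ∈ {2, 5}, s ≤ k}:
k:     0  1  2  3  4  5  6  7
g(k):  0  0  1  1  0  2  1  0
So g(7) = 0.
By the Sprague-Grundy theorem, the Grundy value of a sum of independent games is the XOR of the component values.
Combined value = 12 ⊕ 0 = 12.

12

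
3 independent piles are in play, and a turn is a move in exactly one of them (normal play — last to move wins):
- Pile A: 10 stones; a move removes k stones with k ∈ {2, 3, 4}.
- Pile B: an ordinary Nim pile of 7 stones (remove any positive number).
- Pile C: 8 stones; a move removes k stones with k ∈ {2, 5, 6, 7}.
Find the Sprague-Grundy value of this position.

7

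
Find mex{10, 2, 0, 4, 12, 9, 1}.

The values 0, 1, 2 are all present; 3 is the first non-negative integer missing from the set.

3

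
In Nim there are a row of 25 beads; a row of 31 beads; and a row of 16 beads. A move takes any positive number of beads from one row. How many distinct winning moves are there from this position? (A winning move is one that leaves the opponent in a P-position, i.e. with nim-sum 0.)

3

Nim-sum: 25 ^ 31 ^ 16 = 22.
The overall nim-sum is X = 22. A row of size p has a winning move iff p XOR X < p (reduce it to p XOR X).
  25: 25 XOR 22 = 15 < 25 — winning move (to 15).
  31: 31 XOR 22 = 9 < 31 — winning move (to 9).
  16: 16 XOR 22 = 6 < 16 — winning move (to 6).
That gives 3 winning moves.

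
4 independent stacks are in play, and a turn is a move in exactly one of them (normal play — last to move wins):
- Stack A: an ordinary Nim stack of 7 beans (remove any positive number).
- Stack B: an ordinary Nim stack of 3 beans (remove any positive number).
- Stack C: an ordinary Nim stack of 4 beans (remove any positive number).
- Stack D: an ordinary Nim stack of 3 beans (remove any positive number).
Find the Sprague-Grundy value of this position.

3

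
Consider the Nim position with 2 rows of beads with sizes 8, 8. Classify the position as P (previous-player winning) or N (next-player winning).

Nim-sum: 8 XOR 8 = 0.
The nim-sum is 0, so this is a P-position: the player to move is in a losing position under optimal play.

P-position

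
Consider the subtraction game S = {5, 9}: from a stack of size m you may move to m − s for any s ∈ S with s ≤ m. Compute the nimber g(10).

Grundy values for subtraction set {5, 9}:
k:     0  1  2  3  4  5  6  7  8  9 10
g(k):  0  0  0  0  0  1  1  1  1  1  2
So g(10) = 2.

2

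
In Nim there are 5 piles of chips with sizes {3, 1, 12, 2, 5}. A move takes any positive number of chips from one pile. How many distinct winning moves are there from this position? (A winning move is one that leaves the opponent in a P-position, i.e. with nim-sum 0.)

In binary:
  0011  (3)
  0001  (1)
  1100  (12)
  0010  (2)
  0101  (5)
  ----
  1001  (9)
The overall nim-sum is X = 9. A pile of size p has a winning move iff p XOR X < p (reduce it to p XOR X).
  3: 3 XOR 9 = 10 ≥ 3 — no move.
  1: 1 XOR 9 = 8 ≥ 1 — no move.
  12: 12 XOR 9 = 5 < 12 — winning move (to 5).
  2: 2 XOR 9 = 11 ≥ 2 — no move.
  5: 5 XOR 9 = 12 ≥ 5 — no move.
That gives 1 winning move.

1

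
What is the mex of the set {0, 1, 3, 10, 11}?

2

The values 0, 1 are all present; 2 is the first non-negative integer missing from the set.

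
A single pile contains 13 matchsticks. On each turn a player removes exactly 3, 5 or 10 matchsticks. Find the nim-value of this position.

2

Build the Grundy sequence with g(k) = mex{g(k−s) : s ∈ {3, 5, 10}, s ≤ k}:
k:     0  1  2  3  4  5  6  7  8  9 10 11 12 13
g(k):  0  0  0  1  1  1  2  2  0  0  3  1  1  2
So g(13) = 2.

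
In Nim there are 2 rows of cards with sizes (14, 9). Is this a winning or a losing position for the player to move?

Winning position

Compute the nim-sum pairwise:
14 ⊕ 9 = 7
The nim-sum is 7 ≠ 0, so this is an N-position: the player to move can win.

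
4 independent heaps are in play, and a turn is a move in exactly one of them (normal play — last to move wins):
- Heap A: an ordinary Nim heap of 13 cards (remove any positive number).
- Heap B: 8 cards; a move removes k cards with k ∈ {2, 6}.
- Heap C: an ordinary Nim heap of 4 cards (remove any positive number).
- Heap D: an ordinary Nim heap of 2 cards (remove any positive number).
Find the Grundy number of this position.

11

Heap A is a plain Nim heap of size 13, so its Grundy value is 13.
Build the Grundy sequence for heap B with g(k) = mex{g(k−s) : s ∈ {2, 6}, s ≤ k}:
g(0) = mex{} = 0
g(1) = mex{} = 0
g(2) = mex{0} = 1
g(3) = mex{0} = 1
g(4) = mex{1} = 0
g(5) = mex{1} = 0
g(6) = mex{0} = 1
g(7) = mex{0} = 1
g(8) = mex{1} = 0
So g(8) = 0.
Heap C is a plain Nim heap of size 4, so its Grundy value is 4.
Heap D is a plain Nim heap of size 2, so its Grundy value is 2.
By the Sprague-Grundy theorem, the Grundy value of a sum of independent games is the XOR of the component values.
Combined value = 13 ⊕ 0 ⊕ 4 ⊕ 2 = 11.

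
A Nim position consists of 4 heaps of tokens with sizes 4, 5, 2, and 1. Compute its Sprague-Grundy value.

Nim-sum: 4 XOR 5 XOR 2 XOR 1 = 2.

2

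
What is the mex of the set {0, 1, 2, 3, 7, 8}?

4

The values 0, 1, 2, 3 are all present; 4 is the first non-negative integer missing from the set.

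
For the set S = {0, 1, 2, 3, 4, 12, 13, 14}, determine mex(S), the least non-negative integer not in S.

The values 0, 1, 2, 3, 4 are all present; 5 is the first non-negative integer missing from the set.

5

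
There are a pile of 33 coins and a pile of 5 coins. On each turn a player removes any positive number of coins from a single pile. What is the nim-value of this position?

36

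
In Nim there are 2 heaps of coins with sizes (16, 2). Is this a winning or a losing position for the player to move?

Winning position

In binary:
  10000  (16)
  00010  (2)
  -----
  10010  (18)
The nim-sum is 18 ≠ 0, so this is an N-position: the player to move can win.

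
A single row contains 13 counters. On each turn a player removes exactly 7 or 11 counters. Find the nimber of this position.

1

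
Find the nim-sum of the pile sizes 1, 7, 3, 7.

2

Nim-sum: 1 ⊕ 7 ⊕ 3 ⊕ 7 = 2.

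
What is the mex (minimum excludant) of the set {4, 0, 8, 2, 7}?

0 is in the set but 1 is not, so the mex is 1.

1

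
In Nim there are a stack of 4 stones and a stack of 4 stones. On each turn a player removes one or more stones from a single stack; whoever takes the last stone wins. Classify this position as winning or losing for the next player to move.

Losing position

Bitwise XOR of the heap sizes:
  100  (4)
  100  (4)
  ---
  000  (0)
The nim-sum is 0, so this is a P-position: the player to move is in a losing position under optimal play.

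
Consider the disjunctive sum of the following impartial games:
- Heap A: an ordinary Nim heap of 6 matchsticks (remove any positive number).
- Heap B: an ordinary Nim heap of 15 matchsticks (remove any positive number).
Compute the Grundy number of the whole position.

9

Heap A is a plain Nim heap of size 6, so its Grundy value is 6.
Heap B is a plain Nim heap of size 15, so its Grundy value is 15.
By the Sprague-Grundy theorem, the Grundy value of a sum of independent games is the XOR of the component values.
Combined value = 6 ⊕ 15 = 9.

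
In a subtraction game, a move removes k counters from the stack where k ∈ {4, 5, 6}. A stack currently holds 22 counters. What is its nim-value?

Build the Grundy sequence with g(k) = mex{g(k−s) : s ∈ {4, 5, 6}, s ≤ k}:
k:     0  1  2  3  4  5  6  7  8  9 10 11 12 13 14 15 16 17 18 19 20 21 22
g(k):  0  0  0  0  1  1  1  1  2  2  0  0  0  0  1  1  1  1  2  2  0  0  0
So g(22) = 0.

0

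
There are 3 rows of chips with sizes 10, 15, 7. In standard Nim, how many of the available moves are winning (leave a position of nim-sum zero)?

Compute the nim-sum pairwise:
10 ^ 15 = 5
5 ^ 7 = 2
The overall nim-sum is X = 2. A row of size p has a winning move iff p XOR X < p (reduce it to p XOR X).
  10: 10 XOR 2 = 8 < 10 — winning move (to 8).
  15: 15 XOR 2 = 13 < 15 — winning move (to 13).
  7: 7 XOR 2 = 5 < 7 — winning move (to 5).
That gives 3 winning moves.

3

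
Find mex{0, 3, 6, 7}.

1

0 is in the set but 1 is not, so the mex is 1.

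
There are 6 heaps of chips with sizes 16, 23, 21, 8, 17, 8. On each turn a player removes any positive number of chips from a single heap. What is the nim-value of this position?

3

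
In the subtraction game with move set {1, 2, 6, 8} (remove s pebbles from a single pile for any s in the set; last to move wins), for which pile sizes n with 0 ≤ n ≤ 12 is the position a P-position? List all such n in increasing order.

0, 3, 7, 10

Compute g(0), g(1), … for moves {1, 2, 6, 8}:
k:     0  1  2  3  4  5  6  7  8  9 10 11 12
g(k):  0  1  2  0  1  2  3  0  1  2  0  1  2
The P-positions (g = 0) in 0..12 are 0, 3, 7, 10.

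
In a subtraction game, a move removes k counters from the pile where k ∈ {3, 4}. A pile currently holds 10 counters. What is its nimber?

Compute g(0), g(1), … for moves {3, 4}:
g(0) = mex{} = 0
g(1) = mex{} = 0
g(2) = mex{} = 0
g(3) = mex{0} = 1
g(4) = mex{0} = 1
g(5) = mex{0} = 1
g(6) = mex{0,1} = 2
g(7) = mex{1} = 0
g(8) = mex{1} = 0
g(9) = mex{1,2} = 0
g(10) = mex{0,2} = 1
So g(10) = 1.

1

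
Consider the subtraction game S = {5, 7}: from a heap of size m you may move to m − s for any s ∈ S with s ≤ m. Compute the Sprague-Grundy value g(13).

Build the Grundy sequence with g(k) = mex{g(k−s) : s ∈ {5, 7}, s ≤ k}:
k:     0  1  2  3  4  5  6  7  8  9 10 11 12 13
g(k):  0  0  0  0  0  1  1  1  1  1  2  2  0  0
So g(13) = 0.

0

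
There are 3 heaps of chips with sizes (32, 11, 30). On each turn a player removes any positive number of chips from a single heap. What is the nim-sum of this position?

53

Compute the nim-sum pairwise:
32 ^ 11 = 43
43 ^ 30 = 53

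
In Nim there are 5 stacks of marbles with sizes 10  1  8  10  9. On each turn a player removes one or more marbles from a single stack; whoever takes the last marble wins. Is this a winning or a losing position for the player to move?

Losing position

Bitwise XOR of the heap sizes:
  1010  (10)
  0001  (1)
  1000  (8)
  1010  (10)
  1001  (9)
  ----
  0000  (0)
The nim-sum is 0, so this is a P-position: the player to move is in a losing position under optimal play.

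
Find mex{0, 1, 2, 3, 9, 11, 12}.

The values 0, 1, 2, 3 are all present; 4 is the first non-negative integer missing from the set.

4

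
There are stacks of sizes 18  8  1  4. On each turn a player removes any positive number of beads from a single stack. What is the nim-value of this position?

31

Compute the nim-sum pairwise:
18 ^ 8 = 26
26 ^ 1 = 27
27 ^ 4 = 31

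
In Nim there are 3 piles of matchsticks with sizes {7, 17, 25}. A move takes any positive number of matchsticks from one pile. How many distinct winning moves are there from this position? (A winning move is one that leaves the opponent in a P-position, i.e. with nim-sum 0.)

Nim-sum: 7 ⊕ 17 ⊕ 25 = 15.
The overall nim-sum is X = 15. A pile of size p has a winning move iff p XOR X < p (reduce it to p XOR X).
  7: 7 XOR 15 = 8 ≥ 7 — no move.
  17: 17 XOR 15 = 30 ≥ 17 — no move.
  25: 25 XOR 15 = 22 < 25 — winning move (to 22).
That gives 1 winning move.

1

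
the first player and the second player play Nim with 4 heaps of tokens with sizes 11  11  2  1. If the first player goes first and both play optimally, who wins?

Compute the nim-sum pairwise:
11 ⊕ 11 = 0
0 ⊕ 2 = 2
2 ⊕ 1 = 3
The nim-sum is 3 ≠ 0, so this is an N-position: the player to move can win; the first player has a winning move.

the first player wins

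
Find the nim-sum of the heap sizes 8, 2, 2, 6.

Nim-sum: 8 XOR 2 XOR 2 XOR 6 = 14.

14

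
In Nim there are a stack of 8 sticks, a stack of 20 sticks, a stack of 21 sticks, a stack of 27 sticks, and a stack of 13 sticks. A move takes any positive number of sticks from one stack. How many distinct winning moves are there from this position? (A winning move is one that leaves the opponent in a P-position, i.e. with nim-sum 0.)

3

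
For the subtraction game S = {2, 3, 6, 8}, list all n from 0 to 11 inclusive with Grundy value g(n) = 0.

0, 1, 5, 10

Grundy values for subtraction set {2, 3, 6, 8}:
g(0) = mex{} = 0
g(1) = mex{} = 0
g(2) = mex{0} = 1
g(3) = mex{0} = 1
g(4) = mex{0,1} = 2
g(5) = mex{1} = 0
g(6) = mex{0,1,2} = 3
g(7) = mex{0,2} = 1
g(8) = mex{0,1,3} = 2
g(9) = mex{0,1,3} = 2
g(10) = mex{1,2} = 0
g(11) = mex{0,1,2} = 3
The P-positions (g = 0) in 0..11 are 0, 1, 5, 10.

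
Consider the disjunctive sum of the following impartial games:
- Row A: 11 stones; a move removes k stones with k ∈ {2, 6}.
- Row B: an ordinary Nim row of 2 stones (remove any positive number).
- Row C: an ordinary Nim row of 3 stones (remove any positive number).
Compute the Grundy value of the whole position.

0

For row A, compute g(0), g(1), … with moves {2, 6}:
g(0) = mex{} = 0
g(1) = mex{} = 0
g(2) = mex{0} = 1
g(3) = mex{0} = 1
g(4) = mex{1} = 0
g(5) = mex{1} = 0
g(6) = mex{0} = 1
g(7) = mex{0} = 1
g(8) = mex{1} = 0
g(9) = mex{1} = 0
g(10) = mex{0} = 1
g(11) = mex{0} = 1
So g(11) = 1.
Row B is a plain Nim row of size 2, so its Grundy value is 2.
Row C is a plain Nim row of size 3, so its Grundy value is 3.
By the Sprague-Grundy theorem, the Grundy value of a sum of independent games is the XOR of the component values.
Combined value = 1 ⊕ 2 ⊕ 3 = 0.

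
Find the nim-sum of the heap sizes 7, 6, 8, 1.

Compute the nim-sum pairwise:
7 ⊕ 6 = 1
1 ⊕ 8 = 9
9 ⊕ 1 = 8

8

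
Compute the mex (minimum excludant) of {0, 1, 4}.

2

The values 0, 1 are all present; 2 is the first non-negative integer missing from the set.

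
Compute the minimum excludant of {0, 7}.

1

0 is in the set but 1 is not, so the mex is 1.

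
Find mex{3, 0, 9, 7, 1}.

The values 0, 1 are all present; 2 is the first non-negative integer missing from the set.

2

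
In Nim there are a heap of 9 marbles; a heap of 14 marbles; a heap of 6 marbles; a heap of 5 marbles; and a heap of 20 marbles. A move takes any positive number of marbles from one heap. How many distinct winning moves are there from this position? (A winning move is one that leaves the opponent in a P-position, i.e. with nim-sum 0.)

1

Nim-sum: 9 ⊕ 14 ⊕ 6 ⊕ 5 ⊕ 20 = 16.
The overall nim-sum is X = 16. A heap of size p has a winning move iff p XOR X < p (reduce it to p XOR X).
  9: 9 XOR 16 = 25 ≥ 9 — no move.
  14: 14 XOR 16 = 30 ≥ 14 — no move.
  6: 6 XOR 16 = 22 ≥ 6 — no move.
  5: 5 XOR 16 = 21 ≥ 5 — no move.
  20: 20 XOR 16 = 4 < 20 — winning move (to 4).
That gives 1 winning move.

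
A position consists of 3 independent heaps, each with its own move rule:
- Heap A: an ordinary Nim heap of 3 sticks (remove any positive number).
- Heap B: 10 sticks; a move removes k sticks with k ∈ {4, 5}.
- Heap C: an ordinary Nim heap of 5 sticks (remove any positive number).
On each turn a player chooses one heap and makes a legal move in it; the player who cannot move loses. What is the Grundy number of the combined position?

Heap A is a plain Nim heap of size 3, so its Grundy value is 3.
Build the Grundy sequence for heap B with g(k) = mex{g(k−s) : s ∈ {4, 5}, s ≤ k}:
k:     0  1  2  3  4  5  6  7  8  9 10
g(k):  0  0  0  0  1  1  1  1  2  0  0
So g(10) = 0.
Heap C is a plain Nim heap of size 5, so its Grundy value is 5.
The value of a disjunctive sum is the nim-sum of the parts.
Combined value = 3 XOR 0 XOR 5 = 6.

6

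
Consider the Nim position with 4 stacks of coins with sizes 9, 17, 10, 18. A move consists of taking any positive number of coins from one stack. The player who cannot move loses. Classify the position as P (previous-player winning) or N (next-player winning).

In binary:
  01001  (9)
  10001  (17)
  01010  (10)
  10010  (18)
  -----
  00000  (0)
The nim-sum is 0, so this is a P-position: the player to move is in a losing position under optimal play.

P-position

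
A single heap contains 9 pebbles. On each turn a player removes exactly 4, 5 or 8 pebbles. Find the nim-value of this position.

Build the Grundy sequence with g(k) = mex{g(k−s) : s ∈ {4, 5, 8}, s ≤ k}:
k:     0  1  2  3  4  5  6  7  8  9
g(k):  0  0  0  0  1  1  1  1  2  2
So g(9) = 2.

2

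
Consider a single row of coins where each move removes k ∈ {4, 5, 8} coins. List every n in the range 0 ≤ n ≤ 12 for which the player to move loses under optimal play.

0, 1, 2, 3, 12

Compute g(0), g(1), … for moves {4, 5, 8}:
g(0) = mex{} = 0
g(1) = mex{} = 0
g(2) = mex{} = 0
g(3) = mex{} = 0
g(4) = mex{0} = 1
g(5) = mex{0} = 1
g(6) = mex{0} = 1
g(7) = mex{0} = 1
g(8) = mex{0,1} = 2
g(9) = mex{0,1} = 2
g(10) = mex{0,1} = 2
g(11) = mex{0,1} = 2
g(12) = mex{1,2} = 0
The P-positions (g = 0) in 0..12 are 0, 1, 2, 3, 12.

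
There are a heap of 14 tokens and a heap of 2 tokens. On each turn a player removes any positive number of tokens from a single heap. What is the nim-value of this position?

12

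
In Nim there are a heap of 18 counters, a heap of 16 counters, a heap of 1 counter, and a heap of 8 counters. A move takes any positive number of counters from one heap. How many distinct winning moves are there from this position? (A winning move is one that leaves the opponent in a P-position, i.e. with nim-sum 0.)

1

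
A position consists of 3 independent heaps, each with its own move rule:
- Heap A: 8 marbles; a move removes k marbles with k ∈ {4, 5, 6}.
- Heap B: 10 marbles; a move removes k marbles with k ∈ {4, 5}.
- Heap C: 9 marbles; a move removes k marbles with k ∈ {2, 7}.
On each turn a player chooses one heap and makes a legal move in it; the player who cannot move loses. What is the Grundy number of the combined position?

2

For heap A, compute g(0), g(1), … with moves {4, 5, 6}:
g(0) = mex{} = 0
g(1) = mex{} = 0
g(2) = mex{} = 0
g(3) = mex{} = 0
g(4) = mex{0} = 1
g(5) = mex{0} = 1
g(6) = mex{0} = 1
g(7) = mex{0} = 1
g(8) = mex{0,1} = 2
So g(8) = 2.
Grundy values for heap B (subtraction set {4, 5}):
k:     0  1  2  3  4  5  6  7  8  9 10
g(k):  0  0  0  0  1  1  1  1  2  0  0
So g(10) = 0.
Grundy values for heap C (subtraction set {2, 7}):
g(0) = mex{} = 0
g(1) = mex{} = 0
g(2) = mex{0} = 1
g(3) = mex{0} = 1
g(4) = mex{1} = 0
g(5) = mex{1} = 0
g(6) = mex{0} = 1
g(7) = mex{0} = 1
g(8) = mex{0,1} = 2
g(9) = mex{1} = 0
So g(9) = 0.
By the Sprague-Grundy theorem, the Grundy value of a sum of independent games is the XOR of the component values.
Combined value = 2 ⊕ 0 ⊕ 0 = 2.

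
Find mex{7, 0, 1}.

The values 0, 1 are all present; 2 is the first non-negative integer missing from the set.

2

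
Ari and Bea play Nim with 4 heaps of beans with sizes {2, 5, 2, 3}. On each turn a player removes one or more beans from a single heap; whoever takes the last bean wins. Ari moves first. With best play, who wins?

Ari wins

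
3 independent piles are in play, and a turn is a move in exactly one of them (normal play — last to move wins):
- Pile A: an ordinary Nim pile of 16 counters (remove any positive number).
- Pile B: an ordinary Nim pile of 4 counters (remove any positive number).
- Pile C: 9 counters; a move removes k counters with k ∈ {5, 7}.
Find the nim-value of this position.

21

Pile A is a plain Nim pile of size 16, so its Grundy value is 16.
Pile B is a plain Nim pile of size 4, so its Grundy value is 4.
Grundy values for pile C (subtraction set {5, 7}):
k:     0  1  2  3  4  5  6  7  8  9
g(k):  0  0  0  0  0  1  1  1  1  1
So g(9) = 1.
The value of a disjunctive sum is the nim-sum of the parts.
Combined value = 16 ⊕ 4 ⊕ 1 = 21.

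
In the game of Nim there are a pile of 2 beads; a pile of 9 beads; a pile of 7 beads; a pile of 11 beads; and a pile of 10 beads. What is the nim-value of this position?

13

Nim-sum: 2 XOR 9 XOR 7 XOR 11 XOR 10 = 13.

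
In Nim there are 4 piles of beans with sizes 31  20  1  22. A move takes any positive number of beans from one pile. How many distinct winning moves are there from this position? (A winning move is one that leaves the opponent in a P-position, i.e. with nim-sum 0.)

3

Nim-sum: 31 ⊕ 20 ⊕ 1 ⊕ 22 = 28.
The overall nim-sum is X = 28. A pile of size p has a winning move iff p XOR X < p (reduce it to p XOR X).
  31: 31 XOR 28 = 3 < 31 — winning move (to 3).
  20: 20 XOR 28 = 8 < 20 — winning move (to 8).
  1: 1 XOR 28 = 29 ≥ 1 — no move.
  22: 22 XOR 28 = 10 < 22 — winning move (to 10).
That gives 3 winning moves.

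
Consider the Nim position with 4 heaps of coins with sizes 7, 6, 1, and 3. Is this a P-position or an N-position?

N-position

Write each in binary and XOR column by column:
  111  (7)
  110  (6)
  001  (1)
  011  (3)
  ---
  011  (3)
The nim-sum is 3 ≠ 0, so this is an N-position: the player to move can win.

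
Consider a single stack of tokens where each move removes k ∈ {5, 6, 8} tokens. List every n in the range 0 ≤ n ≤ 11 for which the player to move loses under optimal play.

Grundy values for subtraction set {5, 6, 8}:
k:     0  1  2  3  4  5  6  7  8  9 10 11
g(k):  0  0  0  0  0  1  1  1  1  1  2  2
The P-positions (g = 0) in 0..11 are 0, 1, 2, 3, 4.

0, 1, 2, 3, 4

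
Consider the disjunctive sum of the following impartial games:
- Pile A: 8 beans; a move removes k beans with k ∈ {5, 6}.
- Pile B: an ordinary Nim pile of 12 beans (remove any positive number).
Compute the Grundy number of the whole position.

Build the Grundy sequence for pile A with g(k) = mex{g(k−s) : s ∈ {5, 6}, s ≤ k}:
g(0) = mex{} = 0
g(1) = mex{} = 0
g(2) = mex{} = 0
g(3) = mex{} = 0
g(4) = mex{} = 0
g(5) = mex{0} = 1
g(6) = mex{0} = 1
g(7) = mex{0} = 1
g(8) = mex{0} = 1
So g(8) = 1.
Pile B is a plain Nim pile of size 12, so its Grundy value is 12.
The value of a disjunctive sum is the nim-sum of the parts.
Combined value = 1 ⊕ 12 = 13.

13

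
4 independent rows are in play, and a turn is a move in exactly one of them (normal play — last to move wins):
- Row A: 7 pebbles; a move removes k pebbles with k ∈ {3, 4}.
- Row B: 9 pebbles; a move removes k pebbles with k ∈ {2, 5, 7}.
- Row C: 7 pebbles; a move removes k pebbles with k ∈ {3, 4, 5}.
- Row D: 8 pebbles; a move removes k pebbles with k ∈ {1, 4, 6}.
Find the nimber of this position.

1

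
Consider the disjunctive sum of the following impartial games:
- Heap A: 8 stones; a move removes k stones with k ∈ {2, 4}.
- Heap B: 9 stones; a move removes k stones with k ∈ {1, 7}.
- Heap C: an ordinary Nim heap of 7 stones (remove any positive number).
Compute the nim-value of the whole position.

For heap A, compute g(0), g(1), … with moves {2, 4}:
g(0) = mex{} = 0
g(1) = mex{} = 0
g(2) = mex{0} = 1
g(3) = mex{0} = 1
g(4) = mex{0,1} = 2
g(5) = mex{0,1} = 2
g(6) = mex{1,2} = 0
g(7) = mex{1,2} = 0
g(8) = mex{0,2} = 1
So g(8) = 1.
Grundy values for heap B (subtraction set {1, 7}):
k:     0  1  2  3  4  5  6  7  8  9
g(k):  0  1  0  1  0  1  0  1  0  1
So g(9) = 1.
Heap C is a plain Nim heap of size 7, so its Grundy value is 7.
By the Sprague-Grundy theorem, the Grundy value of a sum of independent games is the XOR of the component values.
Combined value = 1 ⊕ 1 ⊕ 7 = 7.

7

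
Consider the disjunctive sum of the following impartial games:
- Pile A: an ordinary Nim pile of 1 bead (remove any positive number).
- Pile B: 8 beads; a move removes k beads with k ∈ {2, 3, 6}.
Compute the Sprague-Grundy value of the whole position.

3

Pile A is a plain Nim pile of size 1, so its Grundy value is 1.
For pile B, compute g(0), g(1), … with moves {2, 3, 6}:
k:     0  1  2  3  4  5  6  7  8
g(k):  0  0  1  1  2  0  3  1  2
So g(8) = 2.
The value of a disjunctive sum is the nim-sum of the parts.
Combined value = 1 XOR 2 = 3.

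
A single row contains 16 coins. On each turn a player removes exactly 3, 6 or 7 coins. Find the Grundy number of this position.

Grundy values for subtraction set {3, 6, 7}:
k:     0  1  2  3  4  5  6  7  8  9 10 11 12 13 14 15 16
g(k):  0  0  0  1  1  1  2  2  2  3  0  0  0  1  1  1  2
So g(16) = 2.

2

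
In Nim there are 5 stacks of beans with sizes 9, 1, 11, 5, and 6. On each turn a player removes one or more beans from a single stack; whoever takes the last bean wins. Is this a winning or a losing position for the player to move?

Compute the nim-sum pairwise:
9 ⊕ 1 = 8
8 ⊕ 11 = 3
3 ⊕ 5 = 6
6 ⊕ 6 = 0
The nim-sum is 0, so this is a P-position: the player to move is in a losing position under optimal play.

Losing position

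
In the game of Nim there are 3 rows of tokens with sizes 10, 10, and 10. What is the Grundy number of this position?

10

Compute the nim-sum pairwise:
10 ^ 10 = 0
0 ^ 10 = 10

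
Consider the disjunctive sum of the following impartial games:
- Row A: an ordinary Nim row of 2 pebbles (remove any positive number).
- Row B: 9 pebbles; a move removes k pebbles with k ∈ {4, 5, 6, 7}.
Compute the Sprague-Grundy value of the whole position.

0

Row A is a plain Nim row of size 2, so its Grundy value is 2.
Build the Grundy sequence for row B with g(k) = mex{g(k−s) : s ∈ {4, 5, 6, 7}, s ≤ k}:
g(0) = mex{} = 0
g(1) = mex{} = 0
g(2) = mex{} = 0
g(3) = mex{} = 0
g(4) = mex{0} = 1
g(5) = mex{0} = 1
g(6) = mex{0} = 1
g(7) = mex{0} = 1
g(8) = mex{0,1} = 2
g(9) = mex{0,1} = 2
So g(9) = 2.
By the Sprague-Grundy theorem, the Grundy value of a sum of independent games is the XOR of the component values.
Combined value = 2 ⊕ 2 = 0.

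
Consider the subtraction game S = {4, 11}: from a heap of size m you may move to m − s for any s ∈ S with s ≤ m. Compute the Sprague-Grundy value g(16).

0

Grundy values for subtraction set {4, 11}:
k:     0  1  2  3  4  5  6  7  8  9 10 11 12 13 14 15 16
g(k):  0  0  0  0  1  1  1  1  0  0  0  2  1  1  1  0  0
So g(16) = 0.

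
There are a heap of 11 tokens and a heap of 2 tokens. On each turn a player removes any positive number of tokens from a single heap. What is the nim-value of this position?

Compute the nim-sum pairwise:
11 ⊕ 2 = 9

9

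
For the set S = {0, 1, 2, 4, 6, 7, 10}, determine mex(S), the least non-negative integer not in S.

3

The values 0, 1, 2 are all present; 3 is the first non-negative integer missing from the set.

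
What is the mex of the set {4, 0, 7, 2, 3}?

0 is in the set but 1 is not, so the mex is 1.

1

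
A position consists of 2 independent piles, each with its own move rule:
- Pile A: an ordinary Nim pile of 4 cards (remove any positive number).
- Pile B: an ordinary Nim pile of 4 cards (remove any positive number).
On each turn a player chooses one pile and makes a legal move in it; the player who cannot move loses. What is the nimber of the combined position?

0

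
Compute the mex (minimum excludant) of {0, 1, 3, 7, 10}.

The values 0, 1 are all present; 2 is the first non-negative integer missing from the set.

2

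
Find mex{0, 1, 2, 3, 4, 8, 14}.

The values 0, 1, 2, 3, 4 are all present; 5 is the first non-negative integer missing from the set.

5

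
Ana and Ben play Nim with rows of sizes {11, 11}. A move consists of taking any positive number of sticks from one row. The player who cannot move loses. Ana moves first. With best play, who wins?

Nim-sum: 11 ⊕ 11 = 0.
The nim-sum is 0, so this is a P-position: the player to move is in a losing position under optimal play; Ana is about to move from it and so loses — Ben wins.

Ben wins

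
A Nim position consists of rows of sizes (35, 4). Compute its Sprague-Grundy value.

39

Compute the nim-sum pairwise:
35 ⊕ 4 = 39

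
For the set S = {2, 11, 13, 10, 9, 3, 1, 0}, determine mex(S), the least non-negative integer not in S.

The values 0, 1, 2, 3 are all present; 4 is the first non-negative integer missing from the set.

4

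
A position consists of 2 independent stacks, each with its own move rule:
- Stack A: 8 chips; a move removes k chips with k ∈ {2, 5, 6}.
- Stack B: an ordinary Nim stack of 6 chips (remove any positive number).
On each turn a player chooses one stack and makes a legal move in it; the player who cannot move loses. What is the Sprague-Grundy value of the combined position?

6

Build the Grundy sequence for stack A with g(k) = mex{g(k−s) : s ∈ {2, 5, 6}, s ≤ k}:
g(0) = mex{} = 0
g(1) = mex{} = 0
g(2) = mex{0} = 1
g(3) = mex{0} = 1
g(4) = mex{1} = 0
g(5) = mex{0,1} = 2
g(6) = mex{0} = 1
g(7) = mex{0,1,2} = 3
g(8) = mex{1} = 0
So g(8) = 0.
Stack B is a plain Nim stack of size 6, so its Grundy value is 6.
The value of a disjunctive sum is the nim-sum of the parts.
Combined value = 0 XOR 6 = 6.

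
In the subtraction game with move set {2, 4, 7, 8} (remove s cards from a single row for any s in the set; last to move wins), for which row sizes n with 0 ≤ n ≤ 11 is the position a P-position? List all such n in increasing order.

0, 1, 6, 11

Compute g(0), g(1), … for moves {2, 4, 7, 8}:
g(0) = mex{} = 0
g(1) = mex{} = 0
g(2) = mex{0} = 1
g(3) = mex{0} = 1
g(4) = mex{0,1} = 2
g(5) = mex{0,1} = 2
g(6) = mex{1,2} = 0
g(7) = mex{0,1,2} = 3
g(8) = mex{0,2} = 1
g(9) = mex{0,1,2,3} = 4
g(10) = mex{0,1} = 2
g(11) = mex{1,2,3,4} = 0
The P-positions (g = 0) in 0..11 are 0, 1, 6, 11.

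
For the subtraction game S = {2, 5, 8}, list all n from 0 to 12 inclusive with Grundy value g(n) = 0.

0, 1, 4, 7, 10, 11

Grundy values for subtraction set {2, 5, 8}:
g(0) = mex{} = 0
g(1) = mex{} = 0
g(2) = mex{0} = 1
g(3) = mex{0} = 1
g(4) = mex{1} = 0
g(5) = mex{0,1} = 2
g(6) = mex{0} = 1
g(7) = mex{1,2} = 0
g(8) = mex{0,1} = 2
g(9) = mex{0} = 1
g(10) = mex{1,2} = 0
g(11) = mex{1} = 0
g(12) = mex{0} = 1
The P-positions (g = 0) in 0..12 are 0, 1, 4, 7, 10, 11.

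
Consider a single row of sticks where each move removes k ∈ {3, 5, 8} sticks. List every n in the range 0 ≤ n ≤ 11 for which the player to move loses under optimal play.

0, 1, 2, 11

Grundy values for subtraction set {3, 5, 8}:
k:     0  1  2  3  4  5  6  7  8  9 10 11
g(k):  0  0  0  1  1  1  2  2  2  3  3  0
The P-positions (g = 0) in 0..11 are 0, 1, 2, 11.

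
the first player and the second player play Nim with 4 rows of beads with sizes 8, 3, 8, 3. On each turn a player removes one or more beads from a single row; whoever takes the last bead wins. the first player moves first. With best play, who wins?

the second player wins

Compute the nim-sum pairwise:
8 XOR 3 = 11
11 XOR 8 = 3
3 XOR 3 = 0
The nim-sum is 0, so this is a P-position: the player to move is in a losing position under optimal play; the first player is about to move from it and so loses — the second player wins.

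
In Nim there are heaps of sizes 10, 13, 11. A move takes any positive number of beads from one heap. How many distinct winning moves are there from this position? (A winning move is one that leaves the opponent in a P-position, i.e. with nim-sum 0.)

3

Compute the nim-sum pairwise:
10 ^ 13 = 7
7 ^ 11 = 12
The overall nim-sum is X = 12. A heap of size p has a winning move iff p XOR X < p (reduce it to p XOR X).
  10: 10 XOR 12 = 6 < 10 — winning move (to 6).
  13: 13 XOR 12 = 1 < 13 — winning move (to 1).
  11: 11 XOR 12 = 7 < 11 — winning move (to 7).
That gives 3 winning moves.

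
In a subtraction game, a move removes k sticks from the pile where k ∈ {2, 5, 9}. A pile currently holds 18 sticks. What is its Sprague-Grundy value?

0

Build the Grundy sequence with g(k) = mex{g(k−s) : s ∈ {2, 5, 9}, s ≤ k}:
k:     0  1  2  3  4  5  6  7  8  9 10 11 12 13 14 15 16 17 18
g(k):  0  0  1  1  0  2  1  0  0  1  1  0  2  1  0  0  1  1  0
So g(18) = 0.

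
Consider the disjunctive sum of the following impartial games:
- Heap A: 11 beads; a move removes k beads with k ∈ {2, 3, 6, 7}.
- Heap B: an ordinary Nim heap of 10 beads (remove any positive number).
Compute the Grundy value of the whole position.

11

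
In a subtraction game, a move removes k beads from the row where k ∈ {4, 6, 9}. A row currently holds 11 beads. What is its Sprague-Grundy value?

Grundy values for subtraction set {4, 6, 9}:
g(0) = mex{} = 0
g(1) = mex{} = 0
g(2) = mex{} = 0
g(3) = mex{} = 0
g(4) = mex{0} = 1
g(5) = mex{0} = 1
g(6) = mex{0} = 1
g(7) = mex{0} = 1
g(8) = mex{0,1} = 2
g(9) = mex{0,1} = 2
g(10) = mex{0,1} = 2
g(11) = mex{0,1} = 2
So g(11) = 2.

2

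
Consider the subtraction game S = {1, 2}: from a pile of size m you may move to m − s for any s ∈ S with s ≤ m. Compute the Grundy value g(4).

Build the Grundy sequence with g(k) = mex{g(k−s) : s ∈ {1, 2}, s ≤ k}:
g(0) = mex{} = 0
g(1) = mex{0} = 1
g(2) = mex{0,1} = 2
g(3) = mex{1,2} = 0
g(4) = mex{0,2} = 1
So g(4) = 1.

1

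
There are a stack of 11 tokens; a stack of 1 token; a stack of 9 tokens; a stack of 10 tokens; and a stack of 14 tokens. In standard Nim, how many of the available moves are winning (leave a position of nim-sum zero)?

Bitwise XOR of the heap sizes:
  1011  (11)
  0001  (1)
  1001  (9)
  1010  (10)
  1110  (14)
  ----
  0111  (7)
The overall nim-sum is X = 7. A stack of size p has a winning move iff p XOR X < p (reduce it to p XOR X).
  11: 11 XOR 7 = 12 ≥ 11 — no move.
  1: 1 XOR 7 = 6 ≥ 1 — no move.
  9: 9 XOR 7 = 14 ≥ 9 — no move.
  10: 10 XOR 7 = 13 ≥ 10 — no move.
  14: 14 XOR 7 = 9 < 14 — winning move (to 9).
That gives 1 winning move.

1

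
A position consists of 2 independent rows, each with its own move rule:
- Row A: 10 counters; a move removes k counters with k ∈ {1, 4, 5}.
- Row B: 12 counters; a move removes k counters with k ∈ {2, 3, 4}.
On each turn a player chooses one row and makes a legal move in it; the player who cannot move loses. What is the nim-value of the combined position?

Grundy values for row A (subtraction set {1, 4, 5}):
g(0) = mex{} = 0
g(1) = mex{0} = 1
g(2) = mex{1} = 0
g(3) = mex{0} = 1
g(4) = mex{0,1} = 2
g(5) = mex{0,1,2} = 3
g(6) = mex{0,1,3} = 2
g(7) = mex{0,1,2} = 3
g(8) = mex{1,2,3} = 0
g(9) = mex{0,2,3} = 1
g(10) = mex{1,2,3} = 0
So g(10) = 0.
Build the Grundy sequence for row B with g(k) = mex{g(k−s) : s ∈ {2, 3, 4}, s ≤ k}:
k:     0  1  2  3  4  5  6  7  8  9 10 11 12
g(k):  0  0  1  1  2  2  0  0  1  1  2  2  0
So g(12) = 0.
The value of a disjunctive sum is the nim-sum of the parts.
Combined value = 0 ⊕ 0 = 0.

0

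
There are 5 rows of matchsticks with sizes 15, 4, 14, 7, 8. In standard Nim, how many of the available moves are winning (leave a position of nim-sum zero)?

Nim-sum: 15 XOR 4 XOR 14 XOR 7 XOR 8 = 10.
The overall nim-sum is X = 10. A row of size p has a winning move iff p XOR X < p (reduce it to p XOR X).
  15: 15 XOR 10 = 5 < 15 — winning move (to 5).
  4: 4 XOR 10 = 14 ≥ 4 — no move.
  14: 14 XOR 10 = 4 < 14 — winning move (to 4).
  7: 7 XOR 10 = 13 ≥ 7 — no move.
  8: 8 XOR 10 = 2 < 8 — winning move (to 2).
That gives 3 winning moves.

3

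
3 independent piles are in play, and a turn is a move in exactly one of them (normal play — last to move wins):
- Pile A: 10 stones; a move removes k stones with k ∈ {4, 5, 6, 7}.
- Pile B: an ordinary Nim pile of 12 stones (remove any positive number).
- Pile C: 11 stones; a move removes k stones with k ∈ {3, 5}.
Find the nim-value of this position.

For pile A, compute g(0), g(1), … with moves {4, 5, 6, 7}:
k:     0  1  2  3  4  5  6  7  8  9 10
g(k):  0  0  0  0  1  1  1  1  2  2  2
So g(10) = 2.
Pile B is a plain Nim pile of size 12, so its Grundy value is 12.
Grundy values for pile C (subtraction set {3, 5}):
k:     0  1  2  3  4  5  6  7  8  9 10 11
g(k):  0  0  0  1  1  1  2  2  0  0  0  1
So g(11) = 1.
The value of a disjunctive sum is the nim-sum of the parts.
Combined value = 2 XOR 12 XOR 1 = 15.

15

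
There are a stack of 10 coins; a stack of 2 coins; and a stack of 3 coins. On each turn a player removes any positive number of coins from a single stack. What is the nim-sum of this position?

Nim-sum: 10 ⊕ 2 ⊕ 3 = 11.

11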